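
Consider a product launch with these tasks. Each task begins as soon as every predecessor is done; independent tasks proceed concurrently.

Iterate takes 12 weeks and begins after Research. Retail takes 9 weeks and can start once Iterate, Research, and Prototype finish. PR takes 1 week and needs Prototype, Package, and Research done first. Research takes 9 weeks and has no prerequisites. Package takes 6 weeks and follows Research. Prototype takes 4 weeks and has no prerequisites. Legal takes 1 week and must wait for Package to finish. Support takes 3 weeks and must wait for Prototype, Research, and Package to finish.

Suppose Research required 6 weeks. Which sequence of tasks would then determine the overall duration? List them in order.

Research, Iterate, Retail

Critical path before the change: Research→Iterate→Retail = 9+12+9 = 30 giving 30 weeks.
Since Research is critical, the -3 change carries straight to that chain (now 27 weeks).
The critical path is still Research→Iterate→Retail; finish is now 27 weeks.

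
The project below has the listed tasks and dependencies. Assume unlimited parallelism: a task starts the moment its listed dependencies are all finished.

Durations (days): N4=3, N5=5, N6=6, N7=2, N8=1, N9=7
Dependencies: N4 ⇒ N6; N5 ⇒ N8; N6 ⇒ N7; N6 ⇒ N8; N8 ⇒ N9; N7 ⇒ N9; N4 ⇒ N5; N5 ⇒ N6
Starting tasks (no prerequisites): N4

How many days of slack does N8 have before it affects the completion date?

The longest chain is N4→N5→N6→N7→N9 = 3+5+6+2+7 = 23; overall finish 23 days.
Longest path through N8: 22 days (earliest finish 15, latest finish 16).
Slack of N8 = 15 − 14 = 1 day.

1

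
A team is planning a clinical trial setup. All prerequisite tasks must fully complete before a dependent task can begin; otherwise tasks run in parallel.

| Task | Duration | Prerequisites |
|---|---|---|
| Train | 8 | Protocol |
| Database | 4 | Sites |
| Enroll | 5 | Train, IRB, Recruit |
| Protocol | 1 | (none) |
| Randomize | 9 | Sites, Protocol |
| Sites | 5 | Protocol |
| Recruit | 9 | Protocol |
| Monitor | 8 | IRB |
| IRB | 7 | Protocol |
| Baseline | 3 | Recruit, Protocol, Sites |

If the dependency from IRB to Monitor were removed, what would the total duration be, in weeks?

With the dependency in place, Protocol→IRB→Monitor = 1+7+8 = 16 sets the finish at 16 weeks.
Without IRB→Monitor, Monitor's earliest start moves from 8 to 0.
The longest chain is now Protocol→Sites→Randomize = 1+5+9 = 15, so the schedule takes 15 weeks.

15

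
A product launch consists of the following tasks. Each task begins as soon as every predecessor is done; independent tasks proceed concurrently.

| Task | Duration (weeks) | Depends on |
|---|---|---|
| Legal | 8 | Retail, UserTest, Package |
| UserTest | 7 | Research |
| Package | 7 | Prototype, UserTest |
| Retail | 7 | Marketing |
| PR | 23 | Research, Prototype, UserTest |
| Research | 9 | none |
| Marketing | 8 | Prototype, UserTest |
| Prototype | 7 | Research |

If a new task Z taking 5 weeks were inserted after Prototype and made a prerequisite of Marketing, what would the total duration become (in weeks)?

Originally the project takes 39 weeks.
With Z inserted, Marketing now waits for max(Prototype, UserTest, Z).
New critical path: Research→Prototype→Z→Marketing→Retail→Legal = 9+7+5+8+7+8 = 44 ⇒ 44 weeks.

44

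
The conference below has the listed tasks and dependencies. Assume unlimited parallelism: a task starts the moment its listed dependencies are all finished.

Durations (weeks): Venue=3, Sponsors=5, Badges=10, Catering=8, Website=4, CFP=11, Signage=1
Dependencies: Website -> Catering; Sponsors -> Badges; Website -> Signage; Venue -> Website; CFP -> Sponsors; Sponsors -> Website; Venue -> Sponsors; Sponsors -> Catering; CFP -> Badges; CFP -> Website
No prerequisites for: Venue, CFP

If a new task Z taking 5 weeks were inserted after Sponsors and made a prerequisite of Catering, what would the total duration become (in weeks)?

Originally the project takes 28 weeks.
With Z inserted, Catering now waits for max(Sponsors, Website, Z).
New critical path: CFP→Sponsors→Z→Catering = 11+5+5+8 = 29 ⇒ 29 weeks.

29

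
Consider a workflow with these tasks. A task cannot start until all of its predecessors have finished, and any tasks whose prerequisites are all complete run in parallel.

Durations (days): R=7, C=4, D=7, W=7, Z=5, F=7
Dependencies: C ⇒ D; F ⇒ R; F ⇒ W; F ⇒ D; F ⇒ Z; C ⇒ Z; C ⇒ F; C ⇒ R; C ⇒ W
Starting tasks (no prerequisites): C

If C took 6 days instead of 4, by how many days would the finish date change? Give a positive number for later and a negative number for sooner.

2

Baseline: C→F→W = 4+7+7 = 18 → 18 days.
C is on the critical path; changing it to 6 makes that path 20 days.
No other chain overtakes it, so the finish is 20 days.
Change in finish: 20 − 18 = +2 days.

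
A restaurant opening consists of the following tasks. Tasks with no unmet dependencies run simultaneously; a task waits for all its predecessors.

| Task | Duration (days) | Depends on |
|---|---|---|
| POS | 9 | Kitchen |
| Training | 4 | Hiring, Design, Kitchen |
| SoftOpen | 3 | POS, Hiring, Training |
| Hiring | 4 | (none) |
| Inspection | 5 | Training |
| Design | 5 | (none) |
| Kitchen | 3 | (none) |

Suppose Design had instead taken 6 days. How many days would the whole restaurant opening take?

15

Actual critical path: Kitchen→POS→SoftOpen = 3+9+3 = 15 ⇒ 15 days.
Design is off the critical path — its longest chain is 14 days, giving 1 of slack.
New critical path: Design→Training→Inspection = 6+4+5 = 15 ⇒ 15 days.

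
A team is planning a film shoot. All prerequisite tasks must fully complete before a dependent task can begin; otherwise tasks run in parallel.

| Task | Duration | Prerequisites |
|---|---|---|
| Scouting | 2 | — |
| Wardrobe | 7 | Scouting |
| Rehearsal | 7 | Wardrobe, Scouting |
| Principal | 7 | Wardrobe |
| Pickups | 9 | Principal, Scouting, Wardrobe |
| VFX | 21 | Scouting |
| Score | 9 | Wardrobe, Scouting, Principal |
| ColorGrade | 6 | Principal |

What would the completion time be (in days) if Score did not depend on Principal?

Original critical path: Scouting→Wardrobe→Principal→Pickups = 2+7+7+9 = 25 ⇒ 25 days.
Without Principal→Score, Score's earliest start moves from 16 to 9.
New critical path: Scouting→Wardrobe→Principal→Pickups = 2+7+7+9 = 25 ⇒ 25 days.

25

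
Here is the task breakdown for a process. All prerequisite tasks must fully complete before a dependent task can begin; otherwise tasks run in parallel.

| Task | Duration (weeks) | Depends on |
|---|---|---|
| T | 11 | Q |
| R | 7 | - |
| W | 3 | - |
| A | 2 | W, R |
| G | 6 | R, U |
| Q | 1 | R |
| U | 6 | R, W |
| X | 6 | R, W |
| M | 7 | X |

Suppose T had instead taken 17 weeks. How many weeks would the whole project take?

25

Actual critical path: R→X→M = 7+6+7 = 20 ⇒ 20 weeks.
T has 1 week of float (longest path through it is 19).
Now R→Q→T = 7+1+17 = 25 is longest, so the finish becomes 25 weeks.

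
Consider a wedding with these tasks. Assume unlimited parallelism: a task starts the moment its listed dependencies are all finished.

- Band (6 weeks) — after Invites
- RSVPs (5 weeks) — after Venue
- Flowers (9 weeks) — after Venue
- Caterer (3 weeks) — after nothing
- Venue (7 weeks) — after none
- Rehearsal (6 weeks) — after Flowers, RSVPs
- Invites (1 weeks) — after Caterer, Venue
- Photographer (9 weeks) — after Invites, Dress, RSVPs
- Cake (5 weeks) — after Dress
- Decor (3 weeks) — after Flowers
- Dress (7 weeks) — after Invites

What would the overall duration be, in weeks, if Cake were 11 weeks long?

The binding path is Venue→Invites→Dress→Photographer = 7+1+7+9 = 24; finish at 24 weeks.
Cake has 4 weeks of float (longest path through it is 20).
The binding chain switches to Venue→Invites→Dress→Cake = 7+1+7+11 = 26; finish 26 weeks.

26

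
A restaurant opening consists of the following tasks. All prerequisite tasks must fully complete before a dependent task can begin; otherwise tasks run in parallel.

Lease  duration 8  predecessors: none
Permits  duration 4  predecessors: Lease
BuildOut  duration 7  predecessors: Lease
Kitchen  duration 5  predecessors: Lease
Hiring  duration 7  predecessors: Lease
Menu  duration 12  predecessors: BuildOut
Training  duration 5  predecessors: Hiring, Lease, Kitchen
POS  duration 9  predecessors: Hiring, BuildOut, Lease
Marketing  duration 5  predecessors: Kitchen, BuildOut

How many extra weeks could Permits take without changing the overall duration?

15

The longest chain is Lease→BuildOut→Menu = 8+7+12 = 27; overall finish 27 weeks.
Permits finishes as early as 12 and must finish by 27.
Float = 27 − 12 = 15.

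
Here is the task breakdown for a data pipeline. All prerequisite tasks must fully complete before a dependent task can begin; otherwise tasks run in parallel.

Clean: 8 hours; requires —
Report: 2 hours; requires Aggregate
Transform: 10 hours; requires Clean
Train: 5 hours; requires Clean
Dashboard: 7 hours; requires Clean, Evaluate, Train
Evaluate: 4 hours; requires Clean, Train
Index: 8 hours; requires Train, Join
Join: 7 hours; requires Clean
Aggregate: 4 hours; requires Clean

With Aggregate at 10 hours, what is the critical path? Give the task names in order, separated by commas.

Clean, Train, Evaluate, Dashboard

Baseline: Clean→Train→Evaluate→Dashboard = 8+5+4+7 = 24 → 24 hours.
The longest path through Aggregate is only 14 hours, so Aggregate has float 10.
The critical path is still Clean→Train→Evaluate→Dashboard; finish is now 24 hours.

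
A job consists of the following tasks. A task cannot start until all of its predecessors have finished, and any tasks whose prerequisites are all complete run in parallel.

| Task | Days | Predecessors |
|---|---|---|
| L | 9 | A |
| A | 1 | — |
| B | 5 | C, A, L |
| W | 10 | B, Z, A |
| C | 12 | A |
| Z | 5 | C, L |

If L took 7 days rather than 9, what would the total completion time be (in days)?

Critical path before the change: A→C→Z→W = 1+12+5+10 = 28 giving 28 days.
L has 3 days of float (longest path through it is 25).
That remains the longest chain; total 28 days.

28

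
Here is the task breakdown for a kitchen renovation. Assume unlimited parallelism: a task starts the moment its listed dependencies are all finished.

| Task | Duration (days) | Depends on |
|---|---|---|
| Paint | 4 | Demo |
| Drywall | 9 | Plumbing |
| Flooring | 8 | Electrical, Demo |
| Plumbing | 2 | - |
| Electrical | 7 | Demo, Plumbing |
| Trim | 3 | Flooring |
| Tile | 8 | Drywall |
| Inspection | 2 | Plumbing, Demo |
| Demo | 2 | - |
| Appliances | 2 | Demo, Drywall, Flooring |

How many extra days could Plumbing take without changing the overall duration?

0

Demo→Electrical→Flooring→Trim = 2+7+8+3 = 20 sets the makespan at 20 days.
Longest path through Plumbing: 20 days (earliest finish 2, latest finish 2).
So Plumbing can slip 2 − 2 = 0 days.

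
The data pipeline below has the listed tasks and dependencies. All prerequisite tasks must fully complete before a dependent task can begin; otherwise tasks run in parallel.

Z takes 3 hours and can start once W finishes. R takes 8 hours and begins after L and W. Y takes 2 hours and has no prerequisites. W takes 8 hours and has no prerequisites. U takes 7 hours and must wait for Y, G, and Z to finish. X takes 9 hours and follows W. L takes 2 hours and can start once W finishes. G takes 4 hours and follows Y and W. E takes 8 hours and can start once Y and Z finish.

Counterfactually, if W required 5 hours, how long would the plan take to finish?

16

Critical path before the change: W→Z→E = 8+3+8 = 19 giving 19 hours.
W is on the critical path; changing it to 5 makes that path 16 hours.
No other chain overtakes it, so the finish is 16 hours.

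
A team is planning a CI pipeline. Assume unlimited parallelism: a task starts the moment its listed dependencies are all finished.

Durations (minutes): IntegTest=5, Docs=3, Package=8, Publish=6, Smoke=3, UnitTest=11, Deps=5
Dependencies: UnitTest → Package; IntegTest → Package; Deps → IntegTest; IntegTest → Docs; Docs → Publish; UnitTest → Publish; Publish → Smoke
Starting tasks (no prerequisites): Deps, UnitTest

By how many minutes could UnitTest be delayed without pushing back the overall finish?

Critical path: Deps→IntegTest→Docs→Publish→Smoke = 5+5+3+6+3 = 22, so the finish is 22 minutes.
The longest chain containing UnitTest totals 20 minutes.
So UnitTest can slip 13 − 11 = 2 minutes.

2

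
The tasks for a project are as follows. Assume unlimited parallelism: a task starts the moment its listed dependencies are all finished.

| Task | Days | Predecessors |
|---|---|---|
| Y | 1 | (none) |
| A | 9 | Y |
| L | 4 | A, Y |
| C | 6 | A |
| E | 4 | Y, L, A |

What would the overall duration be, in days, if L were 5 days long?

19

Baseline: Y→A→L→E = 1+9+4+4 = 18 → 18 days.
L is on the critical path; changing it to 5 makes that path 19 days.
The critical path is still Y→A→L→E; finish is now 19 days.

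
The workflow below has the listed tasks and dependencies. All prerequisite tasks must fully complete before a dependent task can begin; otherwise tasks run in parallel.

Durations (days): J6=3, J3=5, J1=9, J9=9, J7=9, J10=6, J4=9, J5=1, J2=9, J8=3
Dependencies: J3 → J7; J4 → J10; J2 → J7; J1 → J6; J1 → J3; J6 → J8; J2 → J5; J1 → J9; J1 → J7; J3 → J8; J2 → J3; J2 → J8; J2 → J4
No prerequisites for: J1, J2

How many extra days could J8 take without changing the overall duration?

7

The longest chain is J2→J4→J10 = 9+9+6 = 24; overall finish 24 days.
The longest chain containing J8 totals 17 days.
Float = 24 − 17 = 7.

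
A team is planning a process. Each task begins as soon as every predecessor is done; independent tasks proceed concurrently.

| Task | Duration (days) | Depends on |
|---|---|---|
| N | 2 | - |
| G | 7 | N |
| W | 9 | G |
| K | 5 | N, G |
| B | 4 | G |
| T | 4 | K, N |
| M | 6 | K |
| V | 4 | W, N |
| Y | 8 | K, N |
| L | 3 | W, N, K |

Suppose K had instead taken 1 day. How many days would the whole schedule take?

22

The binding path is N→G→K→Y = 2+7+5+8 = 22; finish at 22 days.
K is on the critical path; changing it to 1 makes that path 18 days.
The binding chain switches to N→G→W→V = 2+7+9+4 = 22; finish 22 days.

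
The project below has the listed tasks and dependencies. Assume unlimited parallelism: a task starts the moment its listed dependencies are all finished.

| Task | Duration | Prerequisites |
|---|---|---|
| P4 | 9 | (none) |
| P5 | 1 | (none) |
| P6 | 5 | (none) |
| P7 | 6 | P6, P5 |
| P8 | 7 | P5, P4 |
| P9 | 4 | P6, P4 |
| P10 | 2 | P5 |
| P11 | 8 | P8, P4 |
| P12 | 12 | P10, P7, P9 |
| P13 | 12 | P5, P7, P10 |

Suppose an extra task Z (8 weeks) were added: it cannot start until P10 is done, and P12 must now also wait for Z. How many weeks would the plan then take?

Originally the plan takes 25 weeks.
With Z inserted, P12 now waits for max(P10, P7, P9, Z).
New critical path: P4→P9→P12 = 9+4+12 = 25 ⇒ 25 weeks.

25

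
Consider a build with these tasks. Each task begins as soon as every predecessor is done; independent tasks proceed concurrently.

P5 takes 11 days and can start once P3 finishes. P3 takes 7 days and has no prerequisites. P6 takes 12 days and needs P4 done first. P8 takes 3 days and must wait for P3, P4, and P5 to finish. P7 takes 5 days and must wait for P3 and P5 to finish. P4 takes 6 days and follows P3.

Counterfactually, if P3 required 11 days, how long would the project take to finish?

Critical path before the change: P3→P4→P6 = 7+6+12 = 25 giving 25 days.
P3 lies on that path, so at 11 days the path becomes 29 days.
The critical path is still P3→P4→P6; finish is now 29 days.

29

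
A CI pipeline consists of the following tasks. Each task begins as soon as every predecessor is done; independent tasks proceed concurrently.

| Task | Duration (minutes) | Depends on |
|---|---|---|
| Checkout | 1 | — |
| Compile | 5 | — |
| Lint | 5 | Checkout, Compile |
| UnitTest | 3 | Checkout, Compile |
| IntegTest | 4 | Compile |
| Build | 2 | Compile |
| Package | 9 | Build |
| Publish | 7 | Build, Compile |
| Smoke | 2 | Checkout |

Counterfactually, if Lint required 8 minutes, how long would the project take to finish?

Actual critical path: Compile→Build→Package = 5+2+9 = 16 ⇒ 16 minutes.
Lint has 6 minutes of float (longest path through it is 10).
The critical path is still Compile→Build→Package; finish is now 16 minutes.

16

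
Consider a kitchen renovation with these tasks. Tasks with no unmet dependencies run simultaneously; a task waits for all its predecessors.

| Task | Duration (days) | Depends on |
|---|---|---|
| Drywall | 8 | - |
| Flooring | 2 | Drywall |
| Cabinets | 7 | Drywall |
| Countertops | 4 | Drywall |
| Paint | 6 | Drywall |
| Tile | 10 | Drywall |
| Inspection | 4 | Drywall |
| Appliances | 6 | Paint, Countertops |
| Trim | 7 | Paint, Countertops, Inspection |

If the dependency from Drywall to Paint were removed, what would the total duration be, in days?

19

Before: longest chain Drywall→Paint→Trim = 8+6+7 = 21, finish 21.
Without Drywall→Paint, Paint's earliest start moves from 8 to 0.
The longest chain is now Drywall→Countertops→Trim = 8+4+7 = 19, so the job takes 19 days.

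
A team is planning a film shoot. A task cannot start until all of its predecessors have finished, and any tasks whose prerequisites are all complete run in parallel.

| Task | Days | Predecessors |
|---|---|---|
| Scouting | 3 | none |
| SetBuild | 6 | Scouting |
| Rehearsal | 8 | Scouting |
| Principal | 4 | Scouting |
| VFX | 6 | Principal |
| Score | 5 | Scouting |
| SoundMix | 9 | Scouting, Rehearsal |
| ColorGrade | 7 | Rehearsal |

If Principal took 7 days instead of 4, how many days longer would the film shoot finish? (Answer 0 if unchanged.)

0

As given, the longest chain is Scouting→Rehearsal→SoundMix = 3+8+9 = 20, so the finish is 20 days.
The longest path through Principal is only 13 days, so Principal has float 7.
That remains the longest chain; total 20 days.
Change in finish: 20 − 20 = +0 days.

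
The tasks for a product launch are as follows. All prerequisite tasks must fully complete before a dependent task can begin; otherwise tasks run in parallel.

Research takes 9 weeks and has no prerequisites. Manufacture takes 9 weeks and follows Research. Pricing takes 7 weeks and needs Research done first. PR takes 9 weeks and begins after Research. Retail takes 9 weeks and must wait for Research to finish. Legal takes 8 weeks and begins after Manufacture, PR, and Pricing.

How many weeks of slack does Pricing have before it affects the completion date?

Critical path: Research→Manufacture→Legal = 9+9+8 = 26, so the finish is 26 weeks.
Pricing finishes as early as 16 and must finish by 18.
So Pricing can slip 18 − 16 = 2 weeks.

2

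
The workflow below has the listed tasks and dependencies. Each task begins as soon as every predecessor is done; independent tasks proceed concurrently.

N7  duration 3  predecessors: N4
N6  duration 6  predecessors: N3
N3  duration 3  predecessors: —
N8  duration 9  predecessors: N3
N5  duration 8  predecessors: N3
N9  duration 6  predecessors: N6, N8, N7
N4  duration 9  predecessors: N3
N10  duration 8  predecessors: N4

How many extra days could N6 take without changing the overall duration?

6

The longest chain is N3→N4→N7→N9 = 3+9+3+6 = 21; overall finish 21 days.
The longest chain containing N6 totals 15 days.
Slack of N6 = 9 − 3 = 6 days.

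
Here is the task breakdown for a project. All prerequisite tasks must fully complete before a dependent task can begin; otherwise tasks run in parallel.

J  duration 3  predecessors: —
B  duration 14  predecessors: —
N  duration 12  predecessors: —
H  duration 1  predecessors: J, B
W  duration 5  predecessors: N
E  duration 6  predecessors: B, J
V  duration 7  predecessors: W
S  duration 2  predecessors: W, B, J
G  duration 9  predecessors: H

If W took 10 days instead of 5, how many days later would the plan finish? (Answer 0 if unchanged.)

Baseline: N→W→V = 12+5+7 = 24 → 24 days.
W lies on that path, so at 10 days the path becomes 29 days.
That remains the longest chain; total 29 days.
Change in finish: 29 − 24 = +5 days.

5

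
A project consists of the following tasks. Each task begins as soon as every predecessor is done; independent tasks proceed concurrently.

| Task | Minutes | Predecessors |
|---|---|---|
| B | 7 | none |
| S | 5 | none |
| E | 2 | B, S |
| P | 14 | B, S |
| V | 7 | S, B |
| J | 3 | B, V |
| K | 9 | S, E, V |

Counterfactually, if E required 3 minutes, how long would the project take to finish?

Actual critical path: B→V→K = 7+7+9 = 23 ⇒ 23 minutes.
E is off the critical path — its longest chain is 18 minutes, giving 5 of slack.
No other chain overtakes it, so the finish is 23 minutes.

23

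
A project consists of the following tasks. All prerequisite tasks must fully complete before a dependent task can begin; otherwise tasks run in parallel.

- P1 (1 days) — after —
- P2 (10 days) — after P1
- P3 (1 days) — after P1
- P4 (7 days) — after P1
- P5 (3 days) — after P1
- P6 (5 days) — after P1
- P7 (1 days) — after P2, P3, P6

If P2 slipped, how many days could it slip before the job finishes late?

P1→P2→P7 = 1+10+1 = 12 sets the makespan at 12 days.
Longest path through P2: 12 days (earliest finish 11, latest finish 11).
So P2 can slip 11 − 11 = 0 days.

0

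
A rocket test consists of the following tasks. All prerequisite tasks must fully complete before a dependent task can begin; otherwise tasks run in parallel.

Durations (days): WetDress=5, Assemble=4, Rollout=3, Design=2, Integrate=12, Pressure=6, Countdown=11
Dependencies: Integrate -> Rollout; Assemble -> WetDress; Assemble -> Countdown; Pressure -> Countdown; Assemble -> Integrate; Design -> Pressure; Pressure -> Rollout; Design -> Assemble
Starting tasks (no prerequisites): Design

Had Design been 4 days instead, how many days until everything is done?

Actual critical path: Design→Assemble→Integrate→Rollout = 2+4+12+3 = 21 ⇒ 21 days.
Design is on the critical path; changing it to 4 makes that path 23 days.
That remains the longest chain; total 23 days.

23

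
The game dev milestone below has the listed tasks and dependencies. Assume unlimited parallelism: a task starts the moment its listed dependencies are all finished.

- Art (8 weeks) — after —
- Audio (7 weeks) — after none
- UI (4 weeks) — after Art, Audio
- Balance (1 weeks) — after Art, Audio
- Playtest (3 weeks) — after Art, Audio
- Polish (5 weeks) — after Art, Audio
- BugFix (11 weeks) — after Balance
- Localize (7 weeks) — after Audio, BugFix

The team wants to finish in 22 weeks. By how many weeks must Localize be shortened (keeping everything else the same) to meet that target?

5

Current finish: 27 weeks; target: 22.
Localize is on every critical path, so each week cut from Localize cuts the finish by one (this holds down to a finish of 21).
Need 27 − 22 = 5 weeks off Localize → Localize becomes 2 weeks, finish becomes 22.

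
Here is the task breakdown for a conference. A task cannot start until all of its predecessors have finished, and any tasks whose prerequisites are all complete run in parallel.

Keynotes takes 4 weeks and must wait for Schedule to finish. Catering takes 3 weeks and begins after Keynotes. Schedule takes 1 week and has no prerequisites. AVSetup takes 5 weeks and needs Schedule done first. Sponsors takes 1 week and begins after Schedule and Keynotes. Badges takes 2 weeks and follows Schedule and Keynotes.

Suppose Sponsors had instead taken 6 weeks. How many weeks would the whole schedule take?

11

Baseline: Schedule→Keynotes→Catering = 1+4+3 = 8 → 8 weeks.
Sponsors has 2 weeks of float (longest path through it is 6).
The binding chain switches to Schedule→Keynotes→Sponsors = 1+4+6 = 11; finish 11 weeks.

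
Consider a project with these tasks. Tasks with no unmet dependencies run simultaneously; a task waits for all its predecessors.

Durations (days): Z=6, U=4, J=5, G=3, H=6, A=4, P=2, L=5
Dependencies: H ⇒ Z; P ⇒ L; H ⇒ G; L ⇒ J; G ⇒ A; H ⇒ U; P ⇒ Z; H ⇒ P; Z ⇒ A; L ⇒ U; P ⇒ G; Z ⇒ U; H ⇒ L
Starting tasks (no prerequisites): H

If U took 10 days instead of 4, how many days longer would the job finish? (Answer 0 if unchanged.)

6

Actual critical path: H→P→Z→U = 6+2+6+4 = 18 ⇒ 18 days.
U is on the critical path; changing it to 10 makes that path 24 days.
The critical path is still H→P→Z→U; finish is now 24 days.
Change in finish: 24 − 18 = +6 days.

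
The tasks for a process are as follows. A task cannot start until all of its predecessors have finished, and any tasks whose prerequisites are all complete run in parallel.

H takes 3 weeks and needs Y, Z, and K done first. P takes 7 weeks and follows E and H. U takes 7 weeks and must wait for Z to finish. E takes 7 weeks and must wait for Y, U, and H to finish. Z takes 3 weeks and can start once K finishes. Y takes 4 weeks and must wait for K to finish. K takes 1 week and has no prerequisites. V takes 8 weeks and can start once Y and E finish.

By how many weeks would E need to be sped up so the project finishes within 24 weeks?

2

Current finish: 26 weeks; target: 24.
E is on every critical path, so each week cut from E cuts the finish by one (this holds down to a finish of 20).
Need 26 − 24 = 2 weeks off E → E becomes 5 weeks, finish becomes 24.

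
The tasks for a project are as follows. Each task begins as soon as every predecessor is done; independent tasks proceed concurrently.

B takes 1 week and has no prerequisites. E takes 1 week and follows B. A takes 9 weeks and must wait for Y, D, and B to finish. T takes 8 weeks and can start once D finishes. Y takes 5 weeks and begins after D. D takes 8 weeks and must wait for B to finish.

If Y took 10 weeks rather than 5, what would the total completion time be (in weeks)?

Actual critical path: B→D→Y→A = 1+8+5+9 = 23 ⇒ 23 weeks.
Y lies on that path, so at 10 weeks the path becomes 28 weeks.
The critical path is still B→D→Y→A; finish is now 28 weeks.

28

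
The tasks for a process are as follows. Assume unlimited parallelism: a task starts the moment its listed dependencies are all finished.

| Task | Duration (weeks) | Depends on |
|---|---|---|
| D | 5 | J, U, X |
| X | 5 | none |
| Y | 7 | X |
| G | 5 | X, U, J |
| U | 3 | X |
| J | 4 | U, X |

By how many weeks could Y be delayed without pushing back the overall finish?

5

The longest chain is X→U→J→G = 5+3+4+5 = 17; overall finish 17 weeks.
The longest chain containing Y totals 12 weeks.
Float = 17 − 12 = 5.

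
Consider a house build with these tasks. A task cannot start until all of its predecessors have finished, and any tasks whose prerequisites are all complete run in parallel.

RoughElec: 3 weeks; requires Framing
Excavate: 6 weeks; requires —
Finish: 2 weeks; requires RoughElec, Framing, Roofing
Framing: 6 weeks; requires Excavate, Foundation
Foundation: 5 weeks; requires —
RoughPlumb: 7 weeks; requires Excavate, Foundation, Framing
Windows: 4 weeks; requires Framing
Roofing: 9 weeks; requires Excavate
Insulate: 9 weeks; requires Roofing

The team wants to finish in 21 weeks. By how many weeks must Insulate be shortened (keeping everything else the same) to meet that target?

Current finish: 24 weeks; target: 21.
Insulate is on every critical path, so each week cut from Insulate cuts the finish by one (this holds down to a finish of 19).
Need 24 − 21 = 3 weeks off Insulate → Insulate becomes 6 weeks, finish becomes 21.

3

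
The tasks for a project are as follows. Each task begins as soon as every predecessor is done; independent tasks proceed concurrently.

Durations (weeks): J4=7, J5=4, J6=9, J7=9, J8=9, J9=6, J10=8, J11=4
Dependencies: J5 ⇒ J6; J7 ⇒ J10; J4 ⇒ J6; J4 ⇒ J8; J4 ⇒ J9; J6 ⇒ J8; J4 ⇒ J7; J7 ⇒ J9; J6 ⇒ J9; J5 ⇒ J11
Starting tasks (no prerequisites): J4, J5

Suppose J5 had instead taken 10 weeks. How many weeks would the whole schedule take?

28

Critical path before the change: J4→J6→J8 = 7+9+9 = 25 giving 25 weeks.
J5 is off the critical path — its longest chain is 22 weeks, giving 3 of slack.
New critical path: J5→J6→J8 = 10+9+9 = 28 ⇒ 28 weeks.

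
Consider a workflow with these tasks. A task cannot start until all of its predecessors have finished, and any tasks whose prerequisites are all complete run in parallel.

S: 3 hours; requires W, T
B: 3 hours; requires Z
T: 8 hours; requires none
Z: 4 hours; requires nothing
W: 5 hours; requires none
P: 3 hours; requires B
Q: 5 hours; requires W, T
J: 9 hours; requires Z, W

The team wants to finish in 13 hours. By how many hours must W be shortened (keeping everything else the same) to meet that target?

Current finish: 14 hours; target: 13.
W is on every critical path, so each hour cut from W cuts the finish by one (this holds down to a finish of 13).
Need 14 − 13 = 1 hour off W → W becomes 4 hours, finish becomes 13.

1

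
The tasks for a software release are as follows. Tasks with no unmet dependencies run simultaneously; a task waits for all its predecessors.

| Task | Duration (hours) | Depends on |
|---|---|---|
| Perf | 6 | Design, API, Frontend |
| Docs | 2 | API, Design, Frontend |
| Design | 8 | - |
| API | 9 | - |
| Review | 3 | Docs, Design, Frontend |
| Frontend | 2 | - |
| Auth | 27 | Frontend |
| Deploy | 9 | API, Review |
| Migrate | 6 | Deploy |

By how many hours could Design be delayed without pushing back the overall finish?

The longest chain is Frontend→Auth = 2+27 = 29; overall finish 29 hours.
Design finishes as early as 8 and must finish by 9.
Float = 29 − 28 = 1.

1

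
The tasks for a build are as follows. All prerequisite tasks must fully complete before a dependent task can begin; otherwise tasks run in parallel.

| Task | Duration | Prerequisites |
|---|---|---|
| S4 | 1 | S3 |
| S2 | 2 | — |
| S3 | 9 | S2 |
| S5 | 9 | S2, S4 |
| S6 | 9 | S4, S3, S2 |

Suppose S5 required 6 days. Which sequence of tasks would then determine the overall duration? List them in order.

As given, the longest chain is S2→S3→S4→S5 = 2+9+1+9 = 21, so the finish is 21 days.
S5 lies on that path, so at 6 days the path becomes 18 days.
The binding chain switches to S2→S3→S4→S6 = 2+9+1+9 = 21; finish 21 days.

S2, S3, S4, S6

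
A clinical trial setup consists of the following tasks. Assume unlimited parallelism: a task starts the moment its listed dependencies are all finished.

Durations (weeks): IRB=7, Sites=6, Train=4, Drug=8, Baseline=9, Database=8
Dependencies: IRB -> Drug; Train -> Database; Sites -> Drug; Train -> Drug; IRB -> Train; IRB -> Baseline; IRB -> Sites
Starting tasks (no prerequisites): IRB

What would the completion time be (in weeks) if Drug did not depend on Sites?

19

Original critical path: IRB→Sites→Drug = 7+6+8 = 21 ⇒ 21 weeks.
Without Sites→Drug, Drug's earliest start moves from 13 to 11.
New critical path: IRB→Train→Drug = 7+4+8 = 19 ⇒ 19 weeks.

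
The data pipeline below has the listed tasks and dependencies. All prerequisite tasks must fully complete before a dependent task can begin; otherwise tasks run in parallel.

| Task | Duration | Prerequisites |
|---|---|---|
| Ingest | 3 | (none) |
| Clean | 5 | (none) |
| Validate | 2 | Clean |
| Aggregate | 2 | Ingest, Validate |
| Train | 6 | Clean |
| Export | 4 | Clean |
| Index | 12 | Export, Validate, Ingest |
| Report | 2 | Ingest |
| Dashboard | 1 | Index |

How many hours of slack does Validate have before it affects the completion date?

The longest chain is Clean→Export→Index→Dashboard = 5+4+12+1 = 22; overall finish 22 hours.
Validate finishes as early as 7 and must finish by 9.
Slack of Validate = 7 − 5 = 2 hours.

2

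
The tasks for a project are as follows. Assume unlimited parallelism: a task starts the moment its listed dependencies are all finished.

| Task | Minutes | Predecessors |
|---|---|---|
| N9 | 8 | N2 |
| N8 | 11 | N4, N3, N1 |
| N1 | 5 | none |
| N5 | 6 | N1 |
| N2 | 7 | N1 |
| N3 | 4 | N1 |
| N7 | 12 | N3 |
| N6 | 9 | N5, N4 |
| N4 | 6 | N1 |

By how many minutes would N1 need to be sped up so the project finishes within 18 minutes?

Current finish: 22 minutes; target: 18.
N1 is on every critical path, so each minute cut from N1 cuts the finish by one (this holds down to a finish of 18).
Need 22 − 18 = 4 minutes off N1 → N1 becomes 1 minute, finish becomes 18.

4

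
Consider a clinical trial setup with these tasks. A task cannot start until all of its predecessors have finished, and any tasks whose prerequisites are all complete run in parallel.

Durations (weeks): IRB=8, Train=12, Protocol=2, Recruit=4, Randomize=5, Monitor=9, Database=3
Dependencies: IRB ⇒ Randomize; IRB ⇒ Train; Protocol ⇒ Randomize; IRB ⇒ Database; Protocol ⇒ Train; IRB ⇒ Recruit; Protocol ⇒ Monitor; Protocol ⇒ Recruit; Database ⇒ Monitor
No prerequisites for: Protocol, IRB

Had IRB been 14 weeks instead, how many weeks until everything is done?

26

Baseline: IRB→Train = 8+12 = 20 → 20 weeks.
IRB lies on that path, so at 14 weeks the path becomes 26 weeks.
The critical path is still IRB→Train; finish is now 26 weeks.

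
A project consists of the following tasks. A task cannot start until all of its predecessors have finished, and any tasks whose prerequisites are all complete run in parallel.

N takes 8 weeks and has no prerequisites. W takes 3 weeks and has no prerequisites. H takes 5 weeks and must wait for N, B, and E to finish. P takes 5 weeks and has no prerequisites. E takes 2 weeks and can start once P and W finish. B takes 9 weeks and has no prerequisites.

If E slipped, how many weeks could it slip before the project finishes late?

2

Critical path: B→H = 9+5 = 14, so the finish is 14 weeks.
The longest chain containing E totals 12 weeks.
Float = 14 − 12 = 2.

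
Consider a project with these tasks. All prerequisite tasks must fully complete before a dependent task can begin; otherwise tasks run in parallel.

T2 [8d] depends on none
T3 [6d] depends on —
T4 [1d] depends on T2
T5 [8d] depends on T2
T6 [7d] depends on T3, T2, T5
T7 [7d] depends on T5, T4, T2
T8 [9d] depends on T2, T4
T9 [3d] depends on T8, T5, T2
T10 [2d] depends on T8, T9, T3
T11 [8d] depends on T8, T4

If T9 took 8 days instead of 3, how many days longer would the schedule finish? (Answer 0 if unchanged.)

Baseline: T2→T4→T8→T11 = 8+1+9+8 = 26 → 26 days.
T9 has 3 days of float (longest path through it is 23).
New critical path: T2→T4→T8→T9→T10 = 8+1+9+8+2 = 28 ⇒ 28 days.
Change in finish: 28 − 26 = +2 days.

2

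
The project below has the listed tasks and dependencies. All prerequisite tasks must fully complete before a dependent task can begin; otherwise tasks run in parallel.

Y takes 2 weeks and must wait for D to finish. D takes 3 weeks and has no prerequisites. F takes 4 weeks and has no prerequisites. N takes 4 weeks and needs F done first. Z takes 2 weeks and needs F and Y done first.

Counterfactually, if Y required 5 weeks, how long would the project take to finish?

10

Critical path before the change: F→N = 4+4 = 8 giving 8 weeks.
Y has 1 week of float (longest path through it is 7).
The binding chain switches to D→Y→Z = 3+5+2 = 10; finish 10 weeks.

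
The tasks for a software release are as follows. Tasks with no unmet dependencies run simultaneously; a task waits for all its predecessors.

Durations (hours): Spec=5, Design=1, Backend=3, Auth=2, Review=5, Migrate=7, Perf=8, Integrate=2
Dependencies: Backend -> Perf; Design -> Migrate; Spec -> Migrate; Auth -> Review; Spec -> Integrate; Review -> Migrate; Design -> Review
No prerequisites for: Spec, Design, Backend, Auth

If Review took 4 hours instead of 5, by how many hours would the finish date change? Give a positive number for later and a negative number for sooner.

Baseline: Auth→Review→Migrate = 2+5+7 = 14 → 14 hours.
Since Review is critical, the -1 change carries straight to that chain (now 13 hours).
No other chain overtakes it, so the finish is 13 hours.
Change in finish: 13 − 14 = -1 hours.

-1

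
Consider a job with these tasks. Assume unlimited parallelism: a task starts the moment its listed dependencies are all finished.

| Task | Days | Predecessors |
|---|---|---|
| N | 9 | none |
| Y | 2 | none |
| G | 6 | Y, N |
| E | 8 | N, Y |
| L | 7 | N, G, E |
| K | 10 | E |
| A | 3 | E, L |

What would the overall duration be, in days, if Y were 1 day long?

The binding path is N→E→L→A = 9+8+7+3 = 27; finish at 27 days.
Y has 7 days of float (longest path through it is 20).
No other chain overtakes it, so the finish is 27 days.

27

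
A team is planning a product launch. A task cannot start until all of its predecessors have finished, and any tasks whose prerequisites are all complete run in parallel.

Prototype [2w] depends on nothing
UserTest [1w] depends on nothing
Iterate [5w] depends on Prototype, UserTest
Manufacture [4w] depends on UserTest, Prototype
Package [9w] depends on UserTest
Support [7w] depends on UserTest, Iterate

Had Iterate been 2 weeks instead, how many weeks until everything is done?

The binding path is Prototype→Iterate→Support = 2+5+7 = 14; finish at 14 weeks.
Iterate is on the critical path; changing it to 2 makes that path 11 weeks.
No other chain overtakes it, so the finish is 11 weeks.

11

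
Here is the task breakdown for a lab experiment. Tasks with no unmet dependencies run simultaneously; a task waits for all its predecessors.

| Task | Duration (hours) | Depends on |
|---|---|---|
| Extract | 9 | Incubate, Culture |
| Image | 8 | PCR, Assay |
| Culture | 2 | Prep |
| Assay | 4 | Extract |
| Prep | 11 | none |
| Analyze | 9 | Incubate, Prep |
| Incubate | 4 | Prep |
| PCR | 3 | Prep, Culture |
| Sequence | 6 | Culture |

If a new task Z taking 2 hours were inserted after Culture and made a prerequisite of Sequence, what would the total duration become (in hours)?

36

Originally the schedule takes 36 hours.
With Z inserted, Sequence now waits for max(Culture, Z).
New critical path: Prep→Incubate→Extract→Assay→Image = 11+4+9+4+8 = 36 ⇒ 36 hours.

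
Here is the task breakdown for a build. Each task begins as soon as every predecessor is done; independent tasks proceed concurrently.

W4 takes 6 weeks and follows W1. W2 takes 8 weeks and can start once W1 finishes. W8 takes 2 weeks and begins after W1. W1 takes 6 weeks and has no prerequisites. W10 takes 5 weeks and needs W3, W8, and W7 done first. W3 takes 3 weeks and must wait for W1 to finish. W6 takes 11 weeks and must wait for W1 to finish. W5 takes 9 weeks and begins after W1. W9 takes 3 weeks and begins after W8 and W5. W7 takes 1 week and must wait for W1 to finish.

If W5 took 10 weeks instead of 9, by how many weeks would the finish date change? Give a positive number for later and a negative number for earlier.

The binding path is W1→W5→W9 = 6+9+3 = 18; finish at 18 weeks.
W5 lies on that path, so at 10 weeks the path becomes 19 weeks.
The critical path is still W1→W5→W9; finish is now 19 weeks.
Change in finish: 19 − 18 = +1 weeks.

1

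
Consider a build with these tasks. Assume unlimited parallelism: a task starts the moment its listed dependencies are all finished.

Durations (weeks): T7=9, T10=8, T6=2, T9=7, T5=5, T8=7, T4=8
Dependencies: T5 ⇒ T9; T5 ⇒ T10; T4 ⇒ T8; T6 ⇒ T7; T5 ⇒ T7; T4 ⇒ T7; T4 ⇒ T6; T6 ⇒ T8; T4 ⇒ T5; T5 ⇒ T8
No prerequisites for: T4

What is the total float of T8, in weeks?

The longest chain is T4→T5→T7 = 8+5+9 = 22; overall finish 22 weeks.
The longest chain containing T8 totals 20 weeks.
So T8 can slip 22 − 20 = 2 weeks.

2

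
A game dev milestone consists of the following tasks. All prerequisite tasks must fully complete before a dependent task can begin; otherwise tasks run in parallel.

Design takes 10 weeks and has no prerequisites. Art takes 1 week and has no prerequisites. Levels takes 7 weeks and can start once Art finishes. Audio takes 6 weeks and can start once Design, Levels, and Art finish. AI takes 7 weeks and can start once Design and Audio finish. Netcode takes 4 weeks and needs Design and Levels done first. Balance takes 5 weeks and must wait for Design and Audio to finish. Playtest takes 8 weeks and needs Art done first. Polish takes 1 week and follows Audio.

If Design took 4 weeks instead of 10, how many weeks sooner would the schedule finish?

2

As given, the longest chain is Design→Audio→AI = 10+6+7 = 23, so the finish is 23 weeks.
Design is on the critical path; changing it to 4 makes that path 17 weeks.
The binding chain switches to Art→Levels→Audio→AI = 1+7+6+7 = 21; finish 21 weeks.
Change in finish: 21 − 23 = -2 weeks.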